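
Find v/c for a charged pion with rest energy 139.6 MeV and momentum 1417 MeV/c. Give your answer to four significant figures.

pc/(mc²) = 1417/139.6 = 10.15 = βγ = β/√(1−β²).
So β² = x²/(1 + x²) with x = 10.15: x² = 103.023, β² = 103.023/104.023 = 0.990387, β = 0.9952.

0.9952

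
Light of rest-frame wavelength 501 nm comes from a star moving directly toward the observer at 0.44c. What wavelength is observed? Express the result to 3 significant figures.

312 nm

Relativistic Doppler for wavelength: λ_obs = λ_src · √((1−β)/(1+β)).
With β = 0.44: factor = √(0.56/1.44) = 0.62361.
λ_obs = 501 × 0.62361 = 312 nm.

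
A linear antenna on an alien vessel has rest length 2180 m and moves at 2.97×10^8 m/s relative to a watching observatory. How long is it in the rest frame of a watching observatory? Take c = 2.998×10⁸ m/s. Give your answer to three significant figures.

β = v/c = (2.97×10^8 m/s)/(2.998×10⁸ m/s) = 0.99066.
Lorentz factor: γ = (1 − 0.9814072356)^(−1/2) = 7.3338.
Along the direction of motion the measured length is L₀/γ = 2180/7.3338 = 297 m.

297 m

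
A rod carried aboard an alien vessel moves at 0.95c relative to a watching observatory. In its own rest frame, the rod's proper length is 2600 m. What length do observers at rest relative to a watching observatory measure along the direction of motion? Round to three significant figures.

812 m

β² = 0.9025, so γ = 1/√0.0975 = 3.2026.
Along the direction of motion the measured length is L₀/γ = 2600/3.2026 = 812 m.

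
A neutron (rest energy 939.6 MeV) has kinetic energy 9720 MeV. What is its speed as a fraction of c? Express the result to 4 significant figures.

0.9961c

γ = 1 + K/(mc²) = 1 + 9720/939.6 = 11.345.
β = √(1 − 1/γ²) = √(1 − 0.00776946) = √0.99223054 = 0.9961.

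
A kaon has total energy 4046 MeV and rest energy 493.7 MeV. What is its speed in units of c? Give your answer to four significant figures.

0.9925c

γ = E/(mc²) = 4046/493.7 = 8.1953.
β = √(1 − 1/γ²) = √(1 − 0.0148892) = √0.9851108 = 0.9925.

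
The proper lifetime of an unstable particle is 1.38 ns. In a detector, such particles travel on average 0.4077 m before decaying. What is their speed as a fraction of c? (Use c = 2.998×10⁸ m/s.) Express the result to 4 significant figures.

Lab distance = (lab lifetime)·v = γτ·βc, so βγ = d/(cτ) = 0.4077/(2.998×10⁸ × 1.380×10^-9) = 0.98544.
With βγ = 0.98544: γ² = 1 + (βγ)² = 1.971092, and β = (βγ)/γ = 0.98544/1.40396 = 0.7019.

0.7019c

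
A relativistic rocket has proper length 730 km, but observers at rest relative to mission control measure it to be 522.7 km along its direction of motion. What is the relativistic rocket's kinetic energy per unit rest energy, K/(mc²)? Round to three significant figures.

0.397

Length contraction gives γ = L₀/L = 730/522.7 = 1.39659.
K/(mc²) = γ − 1 = 1.39659 − 1 = 0.397.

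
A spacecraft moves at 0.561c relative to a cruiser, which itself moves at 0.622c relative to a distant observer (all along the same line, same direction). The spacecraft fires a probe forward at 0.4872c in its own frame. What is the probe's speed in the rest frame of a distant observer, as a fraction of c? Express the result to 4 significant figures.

Apply u = (u'+v)/(1+u'v) twice. Probe in the cruiser frame: (0.4872+0.561)/(1+0.4872·0.561) = 1.0482/1.2733192 = 0.8232c.
That velocity, transformed to the rest frame of a distant observer: (0.8232+0.622)/(1+0.8232·0.622) = 1.4452/1.5120304 = 0.9558c.

0.9558c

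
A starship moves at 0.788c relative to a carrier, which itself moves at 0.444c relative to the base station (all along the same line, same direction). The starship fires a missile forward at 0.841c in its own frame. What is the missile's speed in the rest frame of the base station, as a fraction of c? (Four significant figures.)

0.9921c

Apply u = (u'+v)/(1+u'v) twice. Missile in the carrier frame: (0.841+0.788)/(1+0.841·0.788) = 1.629/1.662708 = 0.97973c.
That velocity, transformed to the rest frame of the base station: (0.97973+0.444)/(1+0.97973·0.444) = 1.42373/1.43500012 = 0.99215c.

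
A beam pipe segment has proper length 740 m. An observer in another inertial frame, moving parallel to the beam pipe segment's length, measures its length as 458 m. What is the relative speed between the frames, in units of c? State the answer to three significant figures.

0.785c

Length contraction gives γ = L₀/L = 740/458 = 1.6157.
β = √(1 − 1/γ²) = √0.61693 = 0.785.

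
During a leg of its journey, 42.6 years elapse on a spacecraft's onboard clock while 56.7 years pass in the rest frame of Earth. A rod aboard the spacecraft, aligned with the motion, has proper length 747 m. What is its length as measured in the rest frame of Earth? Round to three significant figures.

The time-dilation ratio gives γ = 56.7/42.6 = 1.33099.
L = L₀/γ = 747/1.33099 = 561 m.

561 m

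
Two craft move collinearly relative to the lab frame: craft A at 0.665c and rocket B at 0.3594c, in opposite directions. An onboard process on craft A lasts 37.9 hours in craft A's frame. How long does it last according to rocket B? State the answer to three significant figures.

Speed of craft A in rocket B's frame: u = (v_A + v_B)/(1 + v_A v_B/c²) = (0.665 + 0.3594)/(1 + 0.665×0.3594) = 1.0244/1.239001 = 0.8268; |u| = 0.8268c.
γ for this relative speed: γ = 1/√(1 − 0.683598) = 1.7778.
Craft A's interval is proper; time dilation gives Δt_B = γΔτ = 1.7778 × 37.9 hours = 67.4 hours.

67.4 hours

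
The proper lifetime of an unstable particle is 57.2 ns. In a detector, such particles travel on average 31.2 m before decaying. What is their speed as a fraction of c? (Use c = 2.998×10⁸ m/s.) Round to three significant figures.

Let x = d/(cτ) = 31.20 m / (2.998×10⁸ m/s × 5.720×10^-8 s) = 1.8194. Since d = βγcτ, x = βγ = β/√(1−β²).
Solving: β² = x²/(1+x²) = 3.31022/4.31022 = 0.767993, so β = 0.876.

0.876c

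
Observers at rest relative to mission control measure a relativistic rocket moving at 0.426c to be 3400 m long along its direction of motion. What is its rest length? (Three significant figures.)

With β = 0.426, γ = 1/√(1 − 0.426²) = 1/√0.818524 = 1.1053.
Proper length: L₀ = γ·L = 1.1053 × 3400 = 3760 m.

3760 m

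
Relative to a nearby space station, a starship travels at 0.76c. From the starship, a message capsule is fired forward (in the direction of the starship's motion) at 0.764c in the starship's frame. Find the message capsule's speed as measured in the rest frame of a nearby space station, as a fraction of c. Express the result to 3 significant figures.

0.964c

In units of c, u = (u' + v)/(1 + u'v) with u' = 0.764 and v = 0.76.
Numerator: 0.764 + 0.76 = 1.524. Denominator: 1 + (0.764)(0.76) = 1.58064.
u = 1.524/1.58064 = 0.96417, so the speed is 0.964c.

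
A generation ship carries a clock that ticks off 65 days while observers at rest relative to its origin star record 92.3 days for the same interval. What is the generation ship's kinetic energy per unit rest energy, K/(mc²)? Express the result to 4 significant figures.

0.4200

From Δt = γΔτ: γ = 92.3/65 = 1.42.
Since K = (γ−1)mc², K/(mc²) = 1.42 − 1 = 0.4200.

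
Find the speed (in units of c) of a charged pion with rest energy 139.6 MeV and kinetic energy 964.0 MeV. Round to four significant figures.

γ = 1 + K/(mc²) = 1 + 964.0/139.6 = 7.9054.
β = √(1 − 1/γ²) = √(1 − 0.0160012) = √0.9839988 = 0.9920.

0.9920c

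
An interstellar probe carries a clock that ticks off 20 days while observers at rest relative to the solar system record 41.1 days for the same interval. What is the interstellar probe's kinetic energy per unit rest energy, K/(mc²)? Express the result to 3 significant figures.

1.06

The time-dilation ratio gives γ = 41.1/20 = 2.055.
Since K = (γ−1)mc², K/(mc²) = 2.055 − 1 = 1.06.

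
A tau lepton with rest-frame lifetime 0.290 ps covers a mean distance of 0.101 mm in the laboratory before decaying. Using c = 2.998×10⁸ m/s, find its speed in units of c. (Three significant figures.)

0.758c

Let x = d/(cτ) = 1.010×10^-4 m / (2.998×10⁸ m/s × 2.900×10^-13 s) = 1.1617. Since d = βγcτ, x = βγ = β/√(1−β²).
Solving: β² = x²/(1+x²) = 1.34955/2.34955 = 0.574387, so β = 0.758.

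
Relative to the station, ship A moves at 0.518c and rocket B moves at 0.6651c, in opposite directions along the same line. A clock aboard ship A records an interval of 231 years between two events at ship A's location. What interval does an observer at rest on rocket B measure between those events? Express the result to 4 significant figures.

486.2 years

Speed of ship A in rocket B's frame: u = (v_A + v_B)/(1 + v_A v_B/c²) = (0.518 + 0.6651)/(1 + 0.518×0.6651) = 1.1831/1.3445218 = 0.87994; |u| = 0.87994c.
γ for this relative speed: γ = 1/√(1 − 0.774294) = 2.1049.
Ship A's interval is proper; time dilation gives Δt_B = γΔτ = 2.1049 × 231 years = 486.2 years.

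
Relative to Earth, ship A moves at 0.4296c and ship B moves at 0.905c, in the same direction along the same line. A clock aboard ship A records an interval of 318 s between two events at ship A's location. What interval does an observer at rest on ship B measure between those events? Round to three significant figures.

506 s

The velocity of ship A relative to ship B is (0.4296 − 0.905)c / (1 − 0.4296×0.905) = −0.7778c; relative speed 0.7778c.
At |u| = 0.7778c, γ = (1 − 0.604973)^(−1/2) = 1.5911.
Ship A's interval is proper; time dilation gives Δt_B = γΔτ = 1.5911 × 318 s = 506 s.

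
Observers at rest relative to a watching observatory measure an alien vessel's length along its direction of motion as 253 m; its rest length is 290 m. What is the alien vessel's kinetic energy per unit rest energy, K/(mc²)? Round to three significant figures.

0.146

γ = L₀/L = 290/253 = 1.14625.
K/(mc²) = γ − 1 = 1.14625 − 1 = 0.146.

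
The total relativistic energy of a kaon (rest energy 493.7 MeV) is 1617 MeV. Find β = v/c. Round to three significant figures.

Total energy E = γmc² gives γ = 1617/493.7 = 3.2753.
Hence β = √(1 − 1/γ²) = √(1 − 0.0932176) = √0.9067824 = 0.952.

0.952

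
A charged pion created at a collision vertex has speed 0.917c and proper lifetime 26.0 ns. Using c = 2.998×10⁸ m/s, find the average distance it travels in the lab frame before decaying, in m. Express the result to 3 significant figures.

17.9 m

β² = 0.840889, so γ = 1/√0.159111 = 2.507.
Lab-frame lifetime: Δt = γτ = 2.507 × 26.0 ns = 65.182 ns.
Distance: d = vΔt = 0.917 × 2.998×10⁸ m/s × 6.5182×10^-8 s = 17.9 m.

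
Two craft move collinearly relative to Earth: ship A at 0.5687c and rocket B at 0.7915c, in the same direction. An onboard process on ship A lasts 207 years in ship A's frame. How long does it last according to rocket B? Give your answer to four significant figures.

226.4 years

Speed of ship A in rocket B's frame: u = (v_A − v_B)/(1 − v_A v_B/c²) = (0.5687 − 0.7915)/(1 − 0.5687×0.7915) = −0.2228/0.54987395 = −0.40518; |u| = 0.40518c.
At |u| = 0.40518c, γ = (1 − 0.164171)^(−1/2) = 1.0938.
Ship A's interval is proper; time dilation gives Δt_B = γΔτ = 1.0938 × 207 years = 226.4 years.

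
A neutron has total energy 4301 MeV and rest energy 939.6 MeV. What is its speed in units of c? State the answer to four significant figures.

0.9758c

γ = E/(mc²) = 4301/939.6 = 4.5775.
β = √(1 − 1/γ²) = √(1 − 0.0477247) = √0.9522753 = 0.9758.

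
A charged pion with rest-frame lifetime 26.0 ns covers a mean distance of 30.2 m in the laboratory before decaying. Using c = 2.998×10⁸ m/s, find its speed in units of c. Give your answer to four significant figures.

0.9683c

Let x = d/(cτ) = 30.20 m / (2.998×10⁸ m/s × 2.600×10^-8 s) = 3.8744. Since d = βγcτ, x = βγ = β/√(1−β²).
Solving: β² = x²/(1+x²) = 15.011/16.011 = 0.937543, so β = 0.9683.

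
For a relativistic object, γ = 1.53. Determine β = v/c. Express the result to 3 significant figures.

β = √(1 − 1/γ²) = √(1 − 1/2.3409) = √0.572814 = 0.757.

0.757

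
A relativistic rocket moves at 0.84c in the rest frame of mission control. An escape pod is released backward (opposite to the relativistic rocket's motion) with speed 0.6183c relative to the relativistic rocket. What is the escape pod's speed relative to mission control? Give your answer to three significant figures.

Relativistic velocity addition: u = (u' + v)/(1 + u'v/c²), with u' = −0.6183c and v = 0.84c.
Numerator: −0.6183 + 0.84 = 0.2217. Denominator: 1 + (−0.6183)(0.84) = 0.480628.
u = 0.2217/0.480628 = 0.46127, so the speed is 0.461c.

0.461c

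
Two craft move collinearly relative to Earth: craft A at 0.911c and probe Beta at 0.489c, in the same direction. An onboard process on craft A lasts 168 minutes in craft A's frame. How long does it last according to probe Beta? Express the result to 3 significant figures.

Transform craft A's velocity into probe Beta's frame: (0.911 − 0.489)/(1 − 0.911·0.489) = 0.422/0.554521, so the relative speed is 0.76102c.
γ for this relative speed: γ = 1/√(1 − 0.579151) = 1.5415.
Craft A's interval is proper; time dilation gives Δt_B = γΔτ = 1.5415 × 168 minutes = 259 minutes.

259 minutes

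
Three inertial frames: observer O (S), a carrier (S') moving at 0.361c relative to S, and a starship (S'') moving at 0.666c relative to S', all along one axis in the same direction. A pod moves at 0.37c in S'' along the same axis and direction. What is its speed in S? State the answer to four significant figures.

First combine the pod and starship (S''→S'): u₁ = (0.37 + 0.666)/(1 + 0.37×0.666) = 1.036/1.24642 = 0.83118.
Then combine with the carrier (S'→S): u = (0.83118 + 0.361)/(1 + 0.83118×0.361) = 1.19218/1.30005598 = 0.91702.

0.9170c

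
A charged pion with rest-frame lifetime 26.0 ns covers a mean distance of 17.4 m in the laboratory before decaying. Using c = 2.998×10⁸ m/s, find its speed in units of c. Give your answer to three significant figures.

Lab distance = (lab lifetime)·v = γτ·βc, so βγ = d/(cτ) = 17.40/(2.998×10⁸ × 2.600×10^-8) = 2.2323.
With βγ = 2.2323: γ² = 1 + (βγ)² = 5.98316, and β = (βγ)/γ = 2.2323/2.44605 = 0.913.

0.913c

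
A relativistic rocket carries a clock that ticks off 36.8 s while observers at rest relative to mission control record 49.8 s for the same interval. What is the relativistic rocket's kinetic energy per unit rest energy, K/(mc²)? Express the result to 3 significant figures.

The time-dilation ratio gives γ = 49.8/36.8 = 1.35326.
K/(mc²) = γ − 1 = 1.35326 − 1 = 0.353.

0.353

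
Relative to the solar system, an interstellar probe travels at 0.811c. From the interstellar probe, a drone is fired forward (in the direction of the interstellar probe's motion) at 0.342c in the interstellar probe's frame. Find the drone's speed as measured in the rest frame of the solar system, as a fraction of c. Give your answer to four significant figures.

0.9026c

Relativistic velocity addition: u = (u' + v)/(1 + u'v/c²), with u' = 0.342c and v = 0.811c.
Numerator: 0.342 + 0.811 = 1.153. Denominator: 1 + (0.342)(0.811) = 1.277362.
u = 1.153/1.277362 = 0.90264, so the speed is 0.9026c.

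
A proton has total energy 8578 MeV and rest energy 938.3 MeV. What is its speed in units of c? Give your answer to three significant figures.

Total energy E = γmc² gives γ = 8578/938.3 = 9.1421.
Hence β = √(1 − 1/γ²) = √(1 − 0.0119649) = √0.9880351 = 0.994.

0.994c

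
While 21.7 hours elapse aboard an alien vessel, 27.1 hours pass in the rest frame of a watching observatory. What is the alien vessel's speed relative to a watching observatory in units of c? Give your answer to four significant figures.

0.5990c

γ = Δt/Δτ = 27.1/21.7 = 1.2488.
β = √(1 − 1/γ²) = √(1 − 0.641231) = √0.358769 = 0.5990.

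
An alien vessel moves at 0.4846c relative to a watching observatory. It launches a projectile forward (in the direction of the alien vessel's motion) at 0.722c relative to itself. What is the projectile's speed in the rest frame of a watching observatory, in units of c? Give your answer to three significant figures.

0.894c

Relativistic velocity addition: u = (u' + v)/(1 + u'v/c²), with u' = 0.722c and v = 0.4846c.
Numerator: 0.722 + 0.4846 = 1.2066. Denominator: 1 + (0.722)(0.4846) = 1.3498812.
u = 1.2066/1.3498812 = 0.89386, so the speed is 0.894c.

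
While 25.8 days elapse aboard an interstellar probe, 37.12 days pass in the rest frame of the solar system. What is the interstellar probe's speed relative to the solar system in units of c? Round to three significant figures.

0.719c

γ = Δt/Δτ = 37.12/25.8 = 1.4388.
β = √(1 − 1/γ²) = √(1 − 0.483058) = √0.516942 = 0.719.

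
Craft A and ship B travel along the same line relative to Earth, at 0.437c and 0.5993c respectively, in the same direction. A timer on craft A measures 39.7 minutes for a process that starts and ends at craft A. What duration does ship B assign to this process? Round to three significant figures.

40.7 minutes

The velocity of craft A relative to ship B is (0.437 − 0.5993)c / (1 − 0.437×0.5993) = −0.21989c; relative speed 0.21989c.
At |u| = 0.21989c, γ = (1 − 0.0483516)^(−1/2) = 1.0251.
Craft A's interval is proper; time dilation gives Δt_B = γΔτ = 1.0251 × 39.7 minutes = 40.7 minutes.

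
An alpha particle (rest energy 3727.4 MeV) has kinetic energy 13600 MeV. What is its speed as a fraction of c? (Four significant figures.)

0.9766c

K = (γ−1)mc², so γ = 1 + 13600/3727.4 = 4.6487.
Then v/c = √(1 − γ⁻²) = √(1 − 0.046274) = √0.953726 = 0.9766.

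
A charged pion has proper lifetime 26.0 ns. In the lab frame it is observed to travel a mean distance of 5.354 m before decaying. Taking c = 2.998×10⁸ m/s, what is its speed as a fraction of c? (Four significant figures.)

Let x = d/(cτ) = 5.354 m / (2.998×10⁸ m/s × 2.600×10^-8 s) = 0.68687. Since d = βγcτ, x = βγ = β/√(1−β²).
Solving: β² = x²/(1+x²) = 0.47179/1.47179 = 0.320555, so β = 0.5662.

0.5662c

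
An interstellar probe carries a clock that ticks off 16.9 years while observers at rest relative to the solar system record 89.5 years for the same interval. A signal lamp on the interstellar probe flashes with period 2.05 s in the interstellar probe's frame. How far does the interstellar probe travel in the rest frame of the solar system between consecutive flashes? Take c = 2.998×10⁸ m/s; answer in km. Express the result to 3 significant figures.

From Δt = γΔτ: γ = 89.5/16.9 = 5.29586.
β = √(1 − 1/γ²) = 0.98201. Lab-frame period = γτ = 5.29586×2.05 s = 10.857 s. Distance = βc × γτ = 0.98201 × 2.998×10⁸ m/s × 10.857 s = 3.1964×10^9 m = 3.20×10^6 km.

3.20×10^6 km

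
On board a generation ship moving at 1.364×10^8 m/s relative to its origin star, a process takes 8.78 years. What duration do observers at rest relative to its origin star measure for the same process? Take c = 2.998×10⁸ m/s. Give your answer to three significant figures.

9.86 years

β = v/c = (1.364×10^8 m/s)/(2.998×10⁸ m/s) = 0.45497.
With β = 0.45497, γ = 1/√(1 − 0.45497²) = 1/√0.7930022991 = 1.123.
Time dilation: Δt = γ·Δτ = 1.123 × 8.78 = 9.86 years.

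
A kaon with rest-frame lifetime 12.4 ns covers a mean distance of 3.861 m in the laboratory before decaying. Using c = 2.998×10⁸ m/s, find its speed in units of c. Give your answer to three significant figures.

0.720c

d = βγcτ ⇒ βγ = d/(cτ) = 3.861 m / (3.71752 m) = 1.0386.
β = (βγ)/√(1+(βγ)²) = 1.0386/√2.07869 = 0.720.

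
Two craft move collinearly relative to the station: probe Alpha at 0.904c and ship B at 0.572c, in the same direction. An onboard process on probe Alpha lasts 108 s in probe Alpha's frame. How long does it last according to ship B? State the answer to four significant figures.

Transform probe Alpha's velocity into ship B's frame: (0.904 − 0.572)/(1 − 0.904·0.572) = 0.332/0.482912, so the relative speed is 0.6875c.
γ for this relative speed: γ = 1/√(1 − 0.472656) = 1.3771.
The clock on probe Alpha records proper time, so ship B measures Δt = γΔτ = 1.3771 × 108 = 148.7 s.

148.7 s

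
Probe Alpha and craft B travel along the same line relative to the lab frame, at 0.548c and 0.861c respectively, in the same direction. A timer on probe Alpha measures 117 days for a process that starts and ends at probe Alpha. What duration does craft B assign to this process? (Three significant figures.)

Speed of probe Alpha in craft B's frame: u = (v_A − v_B)/(1 − v_A v_B/c²) = (0.548 − 0.861)/(1 − 0.548×0.861) = −0.313/0.528172 = −0.59261; |u| = 0.59261c.
At |u| = 0.59261c, γ = (1 − 0.351187)^(−1/2) = 1.2415.
Probe Alpha's interval is proper; time dilation gives Δt_B = γΔτ = 1.2415 × 117 days = 145 days.

145 days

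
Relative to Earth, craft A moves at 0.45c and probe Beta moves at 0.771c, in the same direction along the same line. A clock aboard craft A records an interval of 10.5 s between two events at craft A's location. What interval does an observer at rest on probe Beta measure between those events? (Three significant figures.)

Speed of craft A in probe Beta's frame: u = (v_A − v_B)/(1 − v_A v_B/c²) = (0.45 − 0.771)/(1 − 0.45×0.771) = −0.321/0.65305 = −0.49154; |u| = 0.49154c.
γ for this relative speed: γ = 1/√(1 − 0.241612) = 1.1483.
Craft A's interval is proper; time dilation gives Δt_B = γΔτ = 1.1483 × 10.5 s = 12.1 s.

12.1 s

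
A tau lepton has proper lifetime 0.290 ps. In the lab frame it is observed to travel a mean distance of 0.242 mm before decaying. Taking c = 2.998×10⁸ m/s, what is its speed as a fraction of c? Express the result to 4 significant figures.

Lab distance = (lab lifetime)·v = γτ·βc, so βγ = d/(cτ) = 2.420×10^-4/(2.998×10⁸ × 2.900×10^-13) = 2.7835.
With βγ = 2.7835: γ² = 1 + (βγ)² = 8.74787, and β = (βγ)/γ = 2.7835/2.95768 = 0.9411.

0.9411c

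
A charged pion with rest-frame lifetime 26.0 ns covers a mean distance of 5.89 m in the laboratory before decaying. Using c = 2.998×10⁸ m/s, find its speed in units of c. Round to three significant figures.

0.603c

Lab distance = (lab lifetime)·v = γτ·βc, so βγ = d/(cτ) = 5.890/(2.998×10⁸ × 2.600×10^-8) = 0.75563.
With βγ = 0.75563: γ² = 1 + (βγ)² = 1.570977, and β = (βγ)/γ = 0.75563/1.25339 = 0.603.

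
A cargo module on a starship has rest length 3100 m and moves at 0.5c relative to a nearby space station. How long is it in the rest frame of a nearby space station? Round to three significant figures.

2680 m

With β = 0.5, γ = 1/√(1 − 0.5²) = 1/√0.75 = 1.1547.
Along the direction of motion the measured length is L₀/γ = 3100/1.1547 = 2680 m.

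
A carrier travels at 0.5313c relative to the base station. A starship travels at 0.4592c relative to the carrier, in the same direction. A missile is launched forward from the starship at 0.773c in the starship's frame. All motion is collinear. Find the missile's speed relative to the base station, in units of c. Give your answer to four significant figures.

First combine the missile and starship (S''→S'): u₁ = (0.773 + 0.4592)/(1 + 0.773×0.4592) = 1.2322/1.3549616 = 0.9094.
Then combine with the carrier (S'→S): u = (0.9094 + 0.5313)/(1 + 0.9094×0.5313) = 1.4407/1.48316422 = 0.97137.

0.9714c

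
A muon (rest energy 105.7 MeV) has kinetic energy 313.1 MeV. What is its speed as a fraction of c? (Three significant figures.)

K = (γ−1)mc², so γ = 1 + 313.1/105.7 = 3.9622.
Then v/c = √(1 − γ⁻²) = √(1 − 0.0636982) = √0.9363018 = 0.968.

0.968c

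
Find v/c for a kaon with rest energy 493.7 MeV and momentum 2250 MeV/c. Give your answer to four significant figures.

0.9768

βγ = pc/(mc²) = 2250/493.7 = 4.5574.
Since γ² = 1 + (βγ)² = 21.7699, γ = √21.7699 = 4.66582, and β = (βγ)/γ = 4.5574/4.66582 = 0.9768.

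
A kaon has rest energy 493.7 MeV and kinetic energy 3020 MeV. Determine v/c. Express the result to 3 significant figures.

0.990

K = (γ−1)mc², so γ = 1 + 3020/493.7 = 7.1171.
Then v/c = √(1 − γ⁻²) = √(1 − 0.0197421) = √0.9802579 = 0.990.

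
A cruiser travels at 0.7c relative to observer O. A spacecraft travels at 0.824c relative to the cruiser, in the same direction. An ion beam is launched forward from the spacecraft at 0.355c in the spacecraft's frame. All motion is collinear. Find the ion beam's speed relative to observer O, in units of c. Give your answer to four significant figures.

Apply u = (u'+v)/(1+u'v) twice. Ion beam in the cruiser frame: (0.355+0.824)/(1+0.355·0.824) = 1.179/1.29252 = 0.91217c.
That velocity, transformed to the rest frame of observer O: (0.91217+0.7)/(1+0.91217·0.7) = 1.61217/1.638519 = 0.98392c.

0.9839c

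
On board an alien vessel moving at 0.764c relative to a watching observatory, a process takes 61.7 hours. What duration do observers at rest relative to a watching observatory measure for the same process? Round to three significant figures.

γ = 1/√(1 − β²) = 1/√(1 − 0.583696) = 1/√0.416304 = 1/0.645216 = 1.5499.
The onboard clock measures proper time, so the interval in the rest frame of a watching observatory is dilated: Δt = γ·Δτ = 1.5499 × 61.7 hours = 95.6 hours.

95.6 hours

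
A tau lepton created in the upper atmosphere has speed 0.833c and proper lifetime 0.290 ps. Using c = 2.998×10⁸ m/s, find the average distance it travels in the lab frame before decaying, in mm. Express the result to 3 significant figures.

0.131 mm

β² = 0.693889, so γ = 1/√0.306111 = 1.8074.
Lab-frame lifetime: Δt = γτ = 1.8074 × 0.290 ps = 0.52415 ps.
Distance: d = vΔt = 0.833 × 2.998×10⁸ m/s × 5.2415×10^-13 s = 1.31×10^-4 m = 0.131 mm.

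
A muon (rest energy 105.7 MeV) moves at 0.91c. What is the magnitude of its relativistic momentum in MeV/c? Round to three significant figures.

γ = 1/√(1 − β²) = 1/√(1 − 0.8281) = 1/√0.1719 = 1/0.414608 = 2.4119.
Momentum: p = γβ·mc = 2.4119 × 0.91 × 105.7 MeV/c = 232 MeV/c.

232 MeV/c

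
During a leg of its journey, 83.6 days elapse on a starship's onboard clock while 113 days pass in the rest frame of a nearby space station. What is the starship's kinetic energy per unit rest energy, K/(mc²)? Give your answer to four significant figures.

From Δt = γΔτ: γ = 113/83.6 = 1.35167.
Since K = (γ−1)mc², K/(mc²) = 1.35167 − 1 = 0.3517.

0.3517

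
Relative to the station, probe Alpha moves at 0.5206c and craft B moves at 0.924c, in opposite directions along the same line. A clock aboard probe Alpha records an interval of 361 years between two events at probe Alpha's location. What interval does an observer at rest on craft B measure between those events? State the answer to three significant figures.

The velocity of probe Alpha relative to craft B is (0.5206 + 0.924)c / (1 + 0.5206×0.924) = 0.9754c; relative speed 0.9754c.
γ for this relative speed: γ = 1/√(1 − 0.951405) = 4.5363.
Probe Alpha's interval is proper; time dilation gives Δt_B = γΔτ = 4.5363 × 361 years = 1640 years.

1640 years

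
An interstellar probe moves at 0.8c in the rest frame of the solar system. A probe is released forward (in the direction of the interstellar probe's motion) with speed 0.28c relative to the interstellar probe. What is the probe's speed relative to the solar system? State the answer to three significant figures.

Relativistic velocity addition: u = (u' + v)/(1 + u'v/c²), with u' = 0.28c and v = 0.8c.
Numerator: 0.28 + 0.8 = 1.08. Denominator: 1 + (0.28)(0.8) = 1.224.
u = 1.08/1.224 = 0.88235, so the speed is 0.882c.

0.882c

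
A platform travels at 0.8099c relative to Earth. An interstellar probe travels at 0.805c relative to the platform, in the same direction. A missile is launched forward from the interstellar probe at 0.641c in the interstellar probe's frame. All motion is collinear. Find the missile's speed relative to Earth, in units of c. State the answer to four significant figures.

0.9950c

Apply u = (u'+v)/(1+u'v) twice. Missile in the platform frame: (0.641+0.805)/(1+0.641·0.805) = 1.446/1.516005 = 0.95382c.
That velocity, transformed to the rest frame of Earth: (0.95382+0.8099)/(1+0.95382·0.8099) = 1.76372/1.772498818 = 0.99505c.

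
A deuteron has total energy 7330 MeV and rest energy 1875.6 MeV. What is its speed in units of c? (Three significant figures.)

0.967c

Total energy E = γmc² gives γ = 7330/1875.6 = 3.9081.
Hence β = √(1 − 1/γ²) = √(1 − 0.065474) = √0.934526 = 0.967.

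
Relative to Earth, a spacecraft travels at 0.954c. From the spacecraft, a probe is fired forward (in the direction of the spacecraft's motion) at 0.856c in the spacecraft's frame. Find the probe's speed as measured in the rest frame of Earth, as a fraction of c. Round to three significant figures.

Relativistic velocity addition: u = (u' + v)/(1 + u'v/c²), with u' = 0.856c and v = 0.954c.
Numerator: 0.856 + 0.954 = 1.81. Denominator: 1 + (0.856)(0.954) = 1.816624.
u = 1.81/1.816624 = 0.99635, so the speed is 0.996c.

0.996c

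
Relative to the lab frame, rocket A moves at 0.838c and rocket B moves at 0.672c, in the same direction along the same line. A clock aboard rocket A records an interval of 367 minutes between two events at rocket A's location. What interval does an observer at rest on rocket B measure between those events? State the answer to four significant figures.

Speed of rocket A in rocket B's frame: u = (v_A − v_B)/(1 − v_A v_B/c²) = (0.838 − 0.672)/(1 − 0.838×0.672) = 0.166/0.436864 = 0.37998; |u| = 0.37998c.
At |u| = 0.37998c, γ = (1 − 0.144385)^(−1/2) = 1.0811.
Rocket A's interval is proper; time dilation gives Δt_B = γΔτ = 1.0811 × 367 minutes = 396.8 minutes.

396.8 minutes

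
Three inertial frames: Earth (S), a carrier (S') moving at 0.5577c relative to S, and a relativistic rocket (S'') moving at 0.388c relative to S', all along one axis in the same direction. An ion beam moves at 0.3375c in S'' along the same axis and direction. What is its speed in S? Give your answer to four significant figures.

0.8832c

First combine the ion beam and relativistic rocket (S''→S'): u₁ = (0.3375 + 0.388)/(1 + 0.3375×0.388) = 0.7255/1.13095 = 0.6415.
Then combine with the carrier (S'→S): u = (0.6415 + 0.5577)/(1 + 0.6415×0.5577) = 1.1992/1.35776455 = 0.88322.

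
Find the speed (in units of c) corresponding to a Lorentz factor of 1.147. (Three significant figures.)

β = √(1 − 1/γ²) = √(1 − 1/1.315609) = √0.239896 = 0.490.

0.490c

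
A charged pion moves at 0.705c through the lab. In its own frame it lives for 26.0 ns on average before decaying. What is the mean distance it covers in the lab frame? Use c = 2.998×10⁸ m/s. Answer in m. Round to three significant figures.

7.75 m

γ = 1/√(1 − β²) = 1/√(1 − 0.497025) = 1/√0.502975 = 1/0.709207 = 1.41.
Lab-frame lifetime: Δt = γτ = 1.41 × 26.0 ns = 36.66 ns.
Distance: d = vΔt = 0.705 × 2.998×10⁸ m/s × 3.6660×10^-8 s = 7.75 m.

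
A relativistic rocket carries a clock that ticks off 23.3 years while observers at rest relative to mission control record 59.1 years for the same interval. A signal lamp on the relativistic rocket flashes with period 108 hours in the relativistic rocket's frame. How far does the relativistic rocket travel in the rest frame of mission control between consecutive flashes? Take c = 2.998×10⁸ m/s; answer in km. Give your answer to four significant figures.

2.717×10^11 km

From Δt = γΔτ: γ = 59.1/23.3 = 2.53648.
β = √(1 − 1/γ²) = 0.919. Lab-frame period = γτ = 2.53648×108 hours = 273.94 hours. Distance = βc × γτ = 0.919 × 2.998×10⁸ m/s × 986184 s = 2.7171×10^14 m = 2.717×10^11 km.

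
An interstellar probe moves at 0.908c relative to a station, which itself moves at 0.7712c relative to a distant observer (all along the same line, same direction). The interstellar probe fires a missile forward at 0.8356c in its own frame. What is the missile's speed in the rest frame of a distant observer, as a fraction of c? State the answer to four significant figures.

0.9989c

Apply u = (u'+v)/(1+u'v) twice. Missile in the station frame: (0.8356+0.908)/(1+0.8356·0.908) = 1.7436/1.7587248 = 0.9914c.
That velocity, transformed to the rest frame of a distant observer: (0.9914+0.7712)/(1+0.9914·0.7712) = 1.7626/1.76456768 = 0.99888c.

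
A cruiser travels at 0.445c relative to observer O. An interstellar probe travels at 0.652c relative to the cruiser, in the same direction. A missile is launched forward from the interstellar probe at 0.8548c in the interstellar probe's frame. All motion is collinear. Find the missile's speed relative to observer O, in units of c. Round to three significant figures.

0.987c

Compose velocities in two stages. Stage 1 (into S'): u₁ = (0.8548+0.652)/(1+0.8548×0.652) = 0.96755.
Stage 2 (into S): u = (0.96755+0.445)/(1+0.96755×0.445) = 0.98741, so the speed is 0.987c.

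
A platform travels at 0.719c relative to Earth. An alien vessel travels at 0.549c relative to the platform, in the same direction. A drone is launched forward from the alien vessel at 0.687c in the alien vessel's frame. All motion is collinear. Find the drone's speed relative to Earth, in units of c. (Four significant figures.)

First combine the drone and alien vessel (S''→S'): u₁ = (0.687 + 0.549)/(1 + 0.687×0.549) = 1.236/1.377163 = 0.8975.
Then combine with the platform (S'→S): u = (0.8975 + 0.719)/(1 + 0.8975×0.719) = 1.6165/1.6453025 = 0.98249.

0.9825c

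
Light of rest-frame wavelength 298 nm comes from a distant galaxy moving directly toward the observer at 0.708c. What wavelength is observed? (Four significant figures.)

Relativistic Doppler for wavelength: λ_obs = λ_src · √((1−β)/(1+β)).
With β = 0.708: factor = √(0.292/1.708) = 0.41347.
λ_obs = 298 × 0.41347 = 123.2 nm.

123.2 nm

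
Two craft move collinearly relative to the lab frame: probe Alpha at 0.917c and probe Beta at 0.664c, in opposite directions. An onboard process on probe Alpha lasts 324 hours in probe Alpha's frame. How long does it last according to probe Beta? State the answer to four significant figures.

Transform probe Alpha's velocity into probe Beta's frame: (0.917 + 0.664)/(1 + 0.917·0.664) = 1.581/1.608888, so the relative speed is 0.98267c.
γ for this relative speed: γ = 1/√(1 − 0.96564) = 5.3948.
The clock on probe Alpha records proper time, so probe Beta measures Δt = γΔτ = 5.3948 × 324 = 1748 hours.

1748 hours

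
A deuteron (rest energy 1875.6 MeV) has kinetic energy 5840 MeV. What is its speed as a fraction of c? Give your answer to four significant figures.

0.9700c

γ = 1 + K/(mc²) = 1 + 5840/1875.6 = 4.1137.
β = √(1 − 1/γ²) = √(1 − 0.0590928) = √0.9409072 = 0.9700.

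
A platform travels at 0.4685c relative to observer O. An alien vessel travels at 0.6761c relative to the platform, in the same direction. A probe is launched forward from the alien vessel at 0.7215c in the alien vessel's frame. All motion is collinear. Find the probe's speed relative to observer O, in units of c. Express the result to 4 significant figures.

0.9776c

Compose velocities in two stages. Stage 1 (into S'): u₁ = (0.7215+0.6761)/(1+0.7215×0.6761) = 0.93937.
Stage 2 (into S): u = (0.93937+0.4685)/(1+0.93937×0.4685) = 0.97762, so the speed is 0.9776c.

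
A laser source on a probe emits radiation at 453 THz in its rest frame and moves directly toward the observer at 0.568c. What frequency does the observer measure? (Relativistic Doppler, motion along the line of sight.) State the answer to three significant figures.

Relativistic Doppler (source moving toward): f_obs = f_src · √((1+β)/(1−β)).
With β = 0.568: factor = √(1.568/0.432) = 1.9052.
f_obs = 453 × 1.9052 = 863 THz.

863 THz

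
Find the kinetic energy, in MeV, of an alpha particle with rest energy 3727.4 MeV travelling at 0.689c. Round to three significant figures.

1420 MeV

γ = 1/√(1 − β²) = 1/√(1 − 0.474721) = 1/√0.525279 = 1.37976.
Kinetic energy: K = (γ − 1)mc² = (1.37976 − 1) × 3727.4 MeV = 0.37976 × 3727.4 = 1420 MeV.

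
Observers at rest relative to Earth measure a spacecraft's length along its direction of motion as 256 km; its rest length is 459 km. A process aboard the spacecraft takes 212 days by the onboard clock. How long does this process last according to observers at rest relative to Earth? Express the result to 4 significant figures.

380.1 days

Length contraction gives γ = L₀/L = 459/256 = 1.79297.
The same γ dilates the second interval: 1.79297 × 212 days = 380.1 days.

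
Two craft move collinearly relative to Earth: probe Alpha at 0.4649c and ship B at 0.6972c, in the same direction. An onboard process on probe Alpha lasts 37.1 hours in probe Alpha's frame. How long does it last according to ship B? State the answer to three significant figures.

Transform probe Alpha's velocity into ship B's frame: (0.4649 − 0.6972)/(1 − 0.4649·0.6972) = −0.2323/0.67587172, so the relative speed is 0.3437c.
At |u| = 0.3437c, γ = (1 − 0.11813)^(−1/2) = 1.0649.
Probe Alpha's interval is proper; time dilation gives Δt_B = γΔτ = 1.0649 × 37.1 hours = 39.5 hours.

39.5 hours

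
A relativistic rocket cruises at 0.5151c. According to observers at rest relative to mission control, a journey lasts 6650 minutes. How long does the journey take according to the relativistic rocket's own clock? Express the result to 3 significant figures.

5700 minutes

Lorentz factor: γ = (1 − 0.26532801)^(−1/2) = 1.1667.
The moving clock records proper time: Δτ = Δt/γ = 6650/1.1667 = 5700 minutes.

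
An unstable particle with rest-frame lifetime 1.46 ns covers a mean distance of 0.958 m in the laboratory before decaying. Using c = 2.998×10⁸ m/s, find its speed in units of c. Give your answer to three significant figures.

Lab distance = (lab lifetime)·v = γτ·βc, so βγ = d/(cτ) = 0.9580/(2.998×10⁸ × 1.460×10^-9) = 2.1887.
With βγ = 2.1887: γ² = 1 + (βγ)² = 5.79041, and β = (βγ)/γ = 2.1887/2.40633 = 0.910.

0.910c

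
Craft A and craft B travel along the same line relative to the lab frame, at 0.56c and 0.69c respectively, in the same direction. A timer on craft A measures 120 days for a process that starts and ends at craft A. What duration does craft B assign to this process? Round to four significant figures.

Transform craft A's velocity into craft B's frame: (0.56 − 0.69)/(1 − 0.56·0.69) = −0.13/0.6136, so the relative speed is 0.21186c.
γ for this relative speed: γ = 1/√(1 − 0.0448847) = 1.0232.
Craft A's interval is proper; time dilation gives Δt_B = γΔτ = 1.0232 × 120 days = 122.8 days.

122.8 days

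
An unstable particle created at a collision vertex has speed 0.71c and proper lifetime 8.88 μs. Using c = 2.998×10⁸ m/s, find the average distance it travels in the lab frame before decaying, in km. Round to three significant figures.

γ = 1/√(1 − β²) = 1/√(1 − 0.5041) = 1/√0.4959 = 1/0.704202 = 1.42.
Lab-frame lifetime: Δt = γτ = 1.42 × 8.88 μs = 12.61 μs.
Distance: d = vΔt = 0.71 × 2.998×10⁸ m/s × 1.2610×10^-5 s = 2680 m = 2.68 km.

2.68 km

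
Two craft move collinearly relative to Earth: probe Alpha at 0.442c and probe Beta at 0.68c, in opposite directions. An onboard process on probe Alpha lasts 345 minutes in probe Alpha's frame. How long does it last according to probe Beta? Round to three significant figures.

Transform probe Alpha's velocity into probe Beta's frame: (0.442 + 0.68)/(1 + 0.442·0.68) = 1.122/1.30056, so the relative speed is 0.86271c.
At |u| = 0.86271c, γ = (1 − 0.744269)^(−1/2) = 1.9775.
Probe Alpha's interval is proper; time dilation gives Δt_B = γΔτ = 1.9775 × 345 minutes = 682 minutes.

682 minutes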